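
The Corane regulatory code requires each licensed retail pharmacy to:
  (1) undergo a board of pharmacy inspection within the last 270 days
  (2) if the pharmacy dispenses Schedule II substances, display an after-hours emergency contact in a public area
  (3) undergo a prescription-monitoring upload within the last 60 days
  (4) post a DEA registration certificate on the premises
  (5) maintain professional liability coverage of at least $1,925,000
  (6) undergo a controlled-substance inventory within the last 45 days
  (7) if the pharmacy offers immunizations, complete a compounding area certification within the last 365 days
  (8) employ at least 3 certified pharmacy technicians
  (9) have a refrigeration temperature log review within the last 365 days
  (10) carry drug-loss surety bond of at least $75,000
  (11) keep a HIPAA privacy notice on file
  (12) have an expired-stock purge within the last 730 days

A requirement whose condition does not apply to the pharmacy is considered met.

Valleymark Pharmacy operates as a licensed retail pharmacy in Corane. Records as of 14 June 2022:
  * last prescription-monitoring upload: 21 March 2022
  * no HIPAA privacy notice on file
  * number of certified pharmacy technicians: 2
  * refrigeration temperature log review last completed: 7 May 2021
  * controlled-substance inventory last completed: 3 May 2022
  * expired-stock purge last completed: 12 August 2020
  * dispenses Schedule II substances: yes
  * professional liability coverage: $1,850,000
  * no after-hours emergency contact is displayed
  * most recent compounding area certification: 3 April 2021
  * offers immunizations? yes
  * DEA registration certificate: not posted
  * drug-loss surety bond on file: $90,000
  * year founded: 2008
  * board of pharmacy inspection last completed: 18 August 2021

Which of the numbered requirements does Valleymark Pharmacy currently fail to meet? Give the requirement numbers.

1. board of pharmacy inspection 300 days ago vs limit 270 → not met
2. condition 'dispenses Schedule II substances' holds; after-hours emergency contact absent → not met
3. prescription-monitoring upload 85 days ago vs limit 60 → not met
4. DEA registration certificate absent → not met
5. professional liability coverage $1,850,000 < $1,925,000 → not met
6. controlled-substance inventory 42 days ago vs limit 45 → met
7. condition 'offers immunizations' holds; compounding area certification 437 days ago vs limit 365 → not met
8. certified pharmacy technicians 2 < 3 → not met
9. refrigeration temperature log review 403 days ago vs limit 365 → not met
10. drug-loss surety bond $90,000 ≥ $75,000 → met
11. HIPAA privacy notice absent → not met
12. expired-stock purge 671 days ago vs limit 730 → met
Not met: 1, 2, 3, 4, 5, 7, 8, 9, 11

1, 2, 3, 4, 5, 7, 8, 9, 11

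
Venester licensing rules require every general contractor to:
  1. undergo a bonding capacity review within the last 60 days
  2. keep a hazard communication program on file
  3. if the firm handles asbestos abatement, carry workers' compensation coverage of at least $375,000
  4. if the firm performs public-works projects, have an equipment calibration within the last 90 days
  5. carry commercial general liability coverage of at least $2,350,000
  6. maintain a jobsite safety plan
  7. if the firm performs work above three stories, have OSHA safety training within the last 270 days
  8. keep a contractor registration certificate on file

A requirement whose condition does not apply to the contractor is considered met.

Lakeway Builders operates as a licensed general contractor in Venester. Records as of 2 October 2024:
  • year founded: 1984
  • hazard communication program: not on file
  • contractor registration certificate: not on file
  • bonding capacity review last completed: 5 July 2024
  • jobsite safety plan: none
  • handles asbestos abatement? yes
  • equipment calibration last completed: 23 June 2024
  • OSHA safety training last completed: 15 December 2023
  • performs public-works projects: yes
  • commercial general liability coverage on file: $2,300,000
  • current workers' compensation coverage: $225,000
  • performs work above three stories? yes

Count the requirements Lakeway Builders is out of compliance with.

1. bonding capacity review 89 days ago vs limit 60 → not met
2. hazard communication program absent → not met
3. condition 'handles asbestos abatement' holds; workers' compensation coverage $225,000 < $375,000 → not met
4. condition 'performs public-works projects' holds; equipment calibration 101 days ago vs limit 90 → not met
5. commercial general liability coverage $2,300,000 < $2,350,000 → not met
6. jobsite safety plan absent → not met
7. condition 'performs work above three stories' holds; OSHA safety training 292 days ago vs limit 270 → not met
8. contractor registration certificate absent → not met
Not met: 8 of 8

8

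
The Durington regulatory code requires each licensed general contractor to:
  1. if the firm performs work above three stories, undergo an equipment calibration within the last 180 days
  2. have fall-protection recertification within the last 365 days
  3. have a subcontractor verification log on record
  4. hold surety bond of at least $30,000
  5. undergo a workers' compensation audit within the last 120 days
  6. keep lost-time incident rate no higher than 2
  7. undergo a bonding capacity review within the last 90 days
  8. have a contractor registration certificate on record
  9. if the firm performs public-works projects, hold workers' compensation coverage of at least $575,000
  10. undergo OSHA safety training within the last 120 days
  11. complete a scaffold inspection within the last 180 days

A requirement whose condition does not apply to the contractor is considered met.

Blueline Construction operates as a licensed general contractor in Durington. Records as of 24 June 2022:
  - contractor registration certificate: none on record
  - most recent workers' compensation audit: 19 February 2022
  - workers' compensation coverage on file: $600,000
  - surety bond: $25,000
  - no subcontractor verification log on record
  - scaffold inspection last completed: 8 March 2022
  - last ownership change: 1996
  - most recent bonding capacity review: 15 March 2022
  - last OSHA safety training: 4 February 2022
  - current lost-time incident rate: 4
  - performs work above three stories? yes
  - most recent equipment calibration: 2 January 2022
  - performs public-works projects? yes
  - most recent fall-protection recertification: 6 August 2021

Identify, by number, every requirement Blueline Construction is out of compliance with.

3, 4, 5, 6, 7, 8, 10

1. condition 'performs work above three stories' holds; equipment calibration 173 days ago vs limit 180 → met
2. fall-protection recertification 322 days ago vs limit 365 → met
3. subcontractor verification log absent → not met
4. surety bond $25,000 < $30,000 → not met
5. workers' compensation audit 125 days ago vs limit 120 → not met
6. lost-time incident rate 4 > 2 → not met
7. bonding capacity review 101 days ago vs limit 90 → not met
8. contractor registration certificate absent → not met
9. condition 'performs public-works projects' holds; workers' compensation coverage $600,000 ≥ $575,000 → met
10. OSHA safety training 140 days ago vs limit 120 → not met
11. scaffold inspection 108 days ago vs limit 180 → met
Not met: 3, 4, 5, 6, 7, 8, 10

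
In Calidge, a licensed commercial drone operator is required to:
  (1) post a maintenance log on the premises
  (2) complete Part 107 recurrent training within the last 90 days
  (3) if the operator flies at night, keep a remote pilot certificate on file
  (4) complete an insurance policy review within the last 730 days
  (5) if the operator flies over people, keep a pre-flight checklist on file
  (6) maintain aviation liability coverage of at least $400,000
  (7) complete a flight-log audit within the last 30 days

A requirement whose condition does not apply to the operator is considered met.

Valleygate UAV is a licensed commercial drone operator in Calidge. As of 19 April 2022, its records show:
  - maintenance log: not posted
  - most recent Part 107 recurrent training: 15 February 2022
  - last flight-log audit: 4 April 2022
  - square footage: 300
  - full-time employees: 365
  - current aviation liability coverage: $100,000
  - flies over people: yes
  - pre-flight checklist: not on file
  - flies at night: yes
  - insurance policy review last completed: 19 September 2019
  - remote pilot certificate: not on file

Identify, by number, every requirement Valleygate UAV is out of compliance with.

1, 3, 4, 5, 6

1. maintenance log absent → not met
2. Part 107 recurrent training 63 days ago vs limit 90 → met
3. condition 'flies at night' holds; remote pilot certificate absent → not met
4. insurance policy review 943 days ago vs limit 730 → not met
5. condition 'flies over people' holds; pre-flight checklist absent → not met
6. aviation liability coverage $100,000 < $400,000 → not met
7. flight-log audit 15 days ago vs limit 30 → met
Not met: 1, 3, 4, 5, 6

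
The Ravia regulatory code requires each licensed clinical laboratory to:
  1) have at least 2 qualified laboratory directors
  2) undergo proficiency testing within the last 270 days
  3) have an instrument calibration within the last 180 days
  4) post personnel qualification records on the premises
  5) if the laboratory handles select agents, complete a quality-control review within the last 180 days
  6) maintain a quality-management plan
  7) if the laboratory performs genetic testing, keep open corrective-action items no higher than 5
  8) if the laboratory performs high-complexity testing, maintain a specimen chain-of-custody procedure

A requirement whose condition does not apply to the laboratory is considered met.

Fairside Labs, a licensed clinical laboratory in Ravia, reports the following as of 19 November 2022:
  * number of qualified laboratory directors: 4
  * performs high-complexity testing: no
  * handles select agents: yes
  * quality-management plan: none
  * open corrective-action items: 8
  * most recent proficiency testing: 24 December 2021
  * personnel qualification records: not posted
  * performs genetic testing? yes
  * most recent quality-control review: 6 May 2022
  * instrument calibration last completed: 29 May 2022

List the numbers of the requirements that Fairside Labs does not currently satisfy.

2, 4, 5, 6, 7

1. qualified laboratory directors 4 ≥ 2 → met
2. proficiency testing 330 days ago vs limit 270 → not met
3. instrument calibration 174 days ago vs limit 180 → met
4. personnel qualification records absent → not met
5. condition 'handles select agents' holds; quality-control review 197 days ago vs limit 180 → not met
6. quality-management plan absent → not met
7. condition 'performs genetic testing' holds; open corrective-action items 8 > 5 → not met
8. condition 'performs high-complexity testing' does not hold → requirement n/a → met
Not met: 2, 4, 5, 6, 7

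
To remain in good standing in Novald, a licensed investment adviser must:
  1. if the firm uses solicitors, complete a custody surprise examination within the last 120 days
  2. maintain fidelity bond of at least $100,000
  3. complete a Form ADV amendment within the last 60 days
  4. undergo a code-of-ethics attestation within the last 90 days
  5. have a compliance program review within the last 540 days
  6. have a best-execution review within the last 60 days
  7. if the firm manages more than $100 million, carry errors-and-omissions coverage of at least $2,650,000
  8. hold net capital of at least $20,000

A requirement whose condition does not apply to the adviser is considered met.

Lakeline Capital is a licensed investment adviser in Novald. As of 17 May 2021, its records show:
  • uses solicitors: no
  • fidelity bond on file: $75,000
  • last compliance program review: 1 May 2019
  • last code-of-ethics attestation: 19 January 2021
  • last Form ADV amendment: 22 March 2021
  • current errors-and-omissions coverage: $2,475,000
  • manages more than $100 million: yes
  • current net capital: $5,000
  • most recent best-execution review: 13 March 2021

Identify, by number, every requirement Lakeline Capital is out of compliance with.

1. condition 'uses solicitors' does not hold → requirement n/a → met
2. fidelity bond $75,000 < $100,000 → not met
3. Form ADV amendment 56 days ago vs limit 60 → met
4. code-of-ethics attestation 118 days ago vs limit 90 → not met
5. compliance program review 747 days ago vs limit 540 → not met
6. best-execution review 65 days ago vs limit 60 → not met
7. condition 'manages more than $100 million' holds; errors-and-omissions coverage $2,475,000 < $2,650,000 → not met
8. net capital $5,000 < $20,000 → not met
Not met: 2, 4, 5, 6, 7, 8

2, 4, 5, 6, 7, 8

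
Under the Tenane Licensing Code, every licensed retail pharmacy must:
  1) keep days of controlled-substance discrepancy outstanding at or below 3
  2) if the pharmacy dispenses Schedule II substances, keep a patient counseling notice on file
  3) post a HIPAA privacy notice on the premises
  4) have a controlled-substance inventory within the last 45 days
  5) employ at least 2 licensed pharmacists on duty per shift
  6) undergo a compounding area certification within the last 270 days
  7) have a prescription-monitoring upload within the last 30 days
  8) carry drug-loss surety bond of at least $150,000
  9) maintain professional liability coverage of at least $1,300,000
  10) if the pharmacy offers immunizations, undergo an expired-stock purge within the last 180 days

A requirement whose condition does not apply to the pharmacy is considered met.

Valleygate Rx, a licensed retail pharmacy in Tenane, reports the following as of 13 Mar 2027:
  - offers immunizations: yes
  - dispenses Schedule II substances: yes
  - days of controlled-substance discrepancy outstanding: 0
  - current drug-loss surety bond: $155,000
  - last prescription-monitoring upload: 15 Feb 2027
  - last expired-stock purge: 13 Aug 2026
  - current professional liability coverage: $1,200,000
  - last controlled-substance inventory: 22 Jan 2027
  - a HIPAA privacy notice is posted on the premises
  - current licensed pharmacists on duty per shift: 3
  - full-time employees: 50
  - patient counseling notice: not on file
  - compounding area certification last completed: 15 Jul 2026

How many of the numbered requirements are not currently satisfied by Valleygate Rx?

1. days of controlled-substance discrepancy outstanding 0 ≤ 3 → met
2. condition 'dispenses Schedule II substances' holds; patient counseling notice absent → not met
3. HIPAA privacy notice present → met
4. controlled-substance inventory 50 days ago vs limit 45 → not met
5. licensed pharmacists on duty per shift 3 ≥ 2 → met
6. compounding area certification 241 days ago vs limit 270 → met
7. prescription-monitoring upload 26 days ago vs limit 30 → met
8. drug-loss surety bond $155,000 ≥ $150,000 → met
9. professional liability coverage $1,200,000 < $1,300,000 → not met
10. condition 'offers immunizations' holds; expired-stock purge 212 days ago vs limit 180 → not met
Not met: 4 of 10

4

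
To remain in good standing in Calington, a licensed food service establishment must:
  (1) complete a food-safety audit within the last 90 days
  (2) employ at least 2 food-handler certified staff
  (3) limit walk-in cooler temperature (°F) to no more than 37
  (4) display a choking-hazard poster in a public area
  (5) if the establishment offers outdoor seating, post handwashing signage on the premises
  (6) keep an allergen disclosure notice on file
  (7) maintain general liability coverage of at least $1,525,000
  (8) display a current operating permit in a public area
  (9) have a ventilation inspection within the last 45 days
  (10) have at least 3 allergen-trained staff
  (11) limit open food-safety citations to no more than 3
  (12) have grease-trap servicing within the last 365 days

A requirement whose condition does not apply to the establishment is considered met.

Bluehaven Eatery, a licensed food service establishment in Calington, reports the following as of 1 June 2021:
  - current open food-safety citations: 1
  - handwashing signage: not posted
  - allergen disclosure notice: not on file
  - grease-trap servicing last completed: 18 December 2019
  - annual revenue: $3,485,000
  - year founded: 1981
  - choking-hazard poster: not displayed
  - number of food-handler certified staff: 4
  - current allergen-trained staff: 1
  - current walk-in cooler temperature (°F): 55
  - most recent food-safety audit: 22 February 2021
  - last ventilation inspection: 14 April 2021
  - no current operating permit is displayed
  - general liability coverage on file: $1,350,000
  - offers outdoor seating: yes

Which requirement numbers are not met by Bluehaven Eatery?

1. food-safety audit 99 days ago vs limit 90 → not met
2. food-handler certified staff 4 ≥ 2 → met
3. walk-in cooler temperature (°F) 55 > 37 → not met
4. choking-hazard poster absent → not met
5. condition 'offers outdoor seating' holds; handwashing signage absent → not met
6. allergen disclosure notice absent → not met
7. general liability coverage $1,350,000 < $1,525,000 → not met
8. current operating permit absent → not met
9. ventilation inspection 48 days ago vs limit 45 → not met
10. allergen-trained staff 1 < 3 → not met
11. open food-safety citations 1 ≤ 3 → met
12. grease-trap servicing 531 days ago vs limit 365 → not met
Not met: 1, 3, 4, 5, 6, 7, 8, 9, 10, 12

1, 3, 4, 5, 6, 7, 8, 9, 10, 12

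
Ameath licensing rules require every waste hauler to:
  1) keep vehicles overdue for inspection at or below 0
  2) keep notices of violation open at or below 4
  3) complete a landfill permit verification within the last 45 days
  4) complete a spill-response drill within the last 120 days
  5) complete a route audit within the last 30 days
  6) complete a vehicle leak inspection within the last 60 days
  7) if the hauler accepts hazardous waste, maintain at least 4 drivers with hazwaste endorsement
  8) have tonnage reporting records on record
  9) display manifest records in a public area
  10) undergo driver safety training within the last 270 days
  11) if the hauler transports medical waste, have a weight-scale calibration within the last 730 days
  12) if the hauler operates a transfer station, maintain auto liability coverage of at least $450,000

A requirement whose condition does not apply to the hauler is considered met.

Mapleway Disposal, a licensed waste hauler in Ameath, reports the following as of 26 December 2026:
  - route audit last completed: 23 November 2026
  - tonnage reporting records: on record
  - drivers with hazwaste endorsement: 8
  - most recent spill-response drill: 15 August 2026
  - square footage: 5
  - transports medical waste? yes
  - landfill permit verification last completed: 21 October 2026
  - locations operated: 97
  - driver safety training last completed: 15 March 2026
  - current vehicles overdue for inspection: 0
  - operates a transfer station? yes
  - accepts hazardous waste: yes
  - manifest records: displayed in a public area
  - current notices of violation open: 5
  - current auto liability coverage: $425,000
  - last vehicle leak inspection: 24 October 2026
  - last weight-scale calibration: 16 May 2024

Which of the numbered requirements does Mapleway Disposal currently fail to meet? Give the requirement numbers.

2, 3, 4, 5, 6, 10, 11, 12

1. vehicles overdue for inspection 0 ≤ 0 → met
2. notices of violation open 5 > 4 → not met
3. landfill permit verification 66 days ago vs limit 45 → not met
4. spill-response drill 133 days ago vs limit 120 → not met
5. route audit 33 days ago vs limit 30 → not met
6. vehicle leak inspection 63 days ago vs limit 60 → not met
7. condition 'accepts hazardous waste' holds; drivers with hazwaste endorsement 8 ≥ 4 → met
8. tonnage reporting records present → met
9. manifest records present → met
10. driver safety training 286 days ago vs limit 270 → not met
11. condition 'transports medical waste' holds; weight-scale calibration 954 days ago vs limit 730 → not met
12. condition 'operates a transfer station' holds; auto liability coverage $425,000 < $450,000 → not met
Not met: 2, 3, 4, 5, 6, 10, 11, 12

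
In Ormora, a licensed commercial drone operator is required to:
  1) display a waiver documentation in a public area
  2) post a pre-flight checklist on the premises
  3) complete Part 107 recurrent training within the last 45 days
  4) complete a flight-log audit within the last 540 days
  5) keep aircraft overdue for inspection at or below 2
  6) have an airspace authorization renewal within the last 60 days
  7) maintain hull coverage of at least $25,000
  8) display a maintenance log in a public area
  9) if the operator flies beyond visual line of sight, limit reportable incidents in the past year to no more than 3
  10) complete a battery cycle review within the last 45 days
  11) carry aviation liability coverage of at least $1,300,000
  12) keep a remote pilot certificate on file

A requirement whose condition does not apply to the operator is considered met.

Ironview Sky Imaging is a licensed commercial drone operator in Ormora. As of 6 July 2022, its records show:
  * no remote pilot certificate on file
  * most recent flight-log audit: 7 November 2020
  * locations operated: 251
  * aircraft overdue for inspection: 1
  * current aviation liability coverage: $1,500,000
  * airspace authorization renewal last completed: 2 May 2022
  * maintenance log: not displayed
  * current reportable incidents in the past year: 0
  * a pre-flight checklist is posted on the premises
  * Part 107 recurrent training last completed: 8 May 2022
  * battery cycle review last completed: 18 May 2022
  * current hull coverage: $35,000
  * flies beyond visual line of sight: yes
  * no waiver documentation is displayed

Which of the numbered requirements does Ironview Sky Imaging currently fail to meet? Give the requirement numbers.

1. waiver documentation absent → not met
2. pre-flight checklist present → met
3. Part 107 recurrent training 59 days ago vs limit 45 → not met
4. flight-log audit 606 days ago vs limit 540 → not met
5. aircraft overdue for inspection 1 ≤ 2 → met
6. airspace authorization renewal 65 days ago vs limit 60 → not met
7. hull coverage $35,000 ≥ $25,000 → met
8. maintenance log absent → not met
9. condition 'flies beyond visual line of sight' holds; reportable incidents in the past year 0 ≤ 3 → met
10. battery cycle review 49 days ago vs limit 45 → not met
11. aviation liability coverage $1,500,000 ≥ $1,300,000 → met
12. remote pilot certificate absent → not met
Not met: 1, 3, 4, 6, 8, 10, 12

1, 3, 4, 6, 8, 10, 12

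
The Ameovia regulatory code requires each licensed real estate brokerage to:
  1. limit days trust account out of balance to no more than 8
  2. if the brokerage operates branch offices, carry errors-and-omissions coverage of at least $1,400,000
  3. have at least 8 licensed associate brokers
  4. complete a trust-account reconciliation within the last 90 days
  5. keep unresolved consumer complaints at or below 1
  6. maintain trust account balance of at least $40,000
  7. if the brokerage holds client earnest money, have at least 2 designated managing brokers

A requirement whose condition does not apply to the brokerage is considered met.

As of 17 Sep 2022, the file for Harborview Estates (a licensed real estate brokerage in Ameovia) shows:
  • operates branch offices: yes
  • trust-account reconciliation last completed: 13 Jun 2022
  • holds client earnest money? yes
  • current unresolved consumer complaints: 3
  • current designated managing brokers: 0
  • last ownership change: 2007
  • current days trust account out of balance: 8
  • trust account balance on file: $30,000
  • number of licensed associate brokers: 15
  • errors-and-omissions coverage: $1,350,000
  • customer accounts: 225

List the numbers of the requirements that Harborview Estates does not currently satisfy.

2, 4, 5, 6, 7

1. days trust account out of balance 8 ≤ 8 → met
2. condition 'operates branch offices' holds; errors-and-omissions coverage $1,350,000 < $1,400,000 → not met
3. licensed associate brokers 15 ≥ 8 → met
4. trust-account reconciliation 96 days ago vs limit 90 → not met
5. unresolved consumer complaints 3 > 1 → not met
6. trust account balance $30,000 < $40,000 → not met
7. condition 'holds client earnest money' holds; designated managing brokers 0 < 2 → not met
Not met: 2, 4, 5, 6, 7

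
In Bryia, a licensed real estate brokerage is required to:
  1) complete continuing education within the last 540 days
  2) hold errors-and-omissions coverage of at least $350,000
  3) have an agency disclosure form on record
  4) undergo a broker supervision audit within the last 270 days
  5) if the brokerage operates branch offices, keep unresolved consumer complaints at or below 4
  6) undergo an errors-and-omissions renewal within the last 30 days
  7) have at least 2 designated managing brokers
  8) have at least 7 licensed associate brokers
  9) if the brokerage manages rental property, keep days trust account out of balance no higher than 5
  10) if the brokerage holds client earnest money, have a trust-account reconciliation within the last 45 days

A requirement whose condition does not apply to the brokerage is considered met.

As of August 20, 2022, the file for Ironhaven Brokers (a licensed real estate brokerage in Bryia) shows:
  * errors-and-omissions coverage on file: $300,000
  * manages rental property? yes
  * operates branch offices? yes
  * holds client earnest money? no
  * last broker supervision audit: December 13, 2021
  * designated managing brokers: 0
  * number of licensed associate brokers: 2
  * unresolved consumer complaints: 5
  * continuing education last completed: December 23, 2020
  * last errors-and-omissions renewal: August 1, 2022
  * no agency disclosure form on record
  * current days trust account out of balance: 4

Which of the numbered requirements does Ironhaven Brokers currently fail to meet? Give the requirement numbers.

1. continuing education 605 days ago vs limit 540 → not met
2. errors-and-omissions coverage $300,000 < $350,000 → not met
3. agency disclosure form absent → not met
4. broker supervision audit 250 days ago vs limit 270 → met
5. condition 'operates branch offices' holds; unresolved consumer complaints 5 > 4 → not met
6. errors-and-omissions renewal 19 days ago vs limit 30 → met
7. designated managing brokers 0 < 2 → not met
8. licensed associate brokers 2 < 7 → not met
9. condition 'manages rental property' holds; days trust account out of balance 4 ≤ 5 → met
10. condition 'holds client earnest money' does not hold → requirement n/a → met
Not met: 1, 2, 3, 5, 7, 8

1, 2, 3, 5, 7, 8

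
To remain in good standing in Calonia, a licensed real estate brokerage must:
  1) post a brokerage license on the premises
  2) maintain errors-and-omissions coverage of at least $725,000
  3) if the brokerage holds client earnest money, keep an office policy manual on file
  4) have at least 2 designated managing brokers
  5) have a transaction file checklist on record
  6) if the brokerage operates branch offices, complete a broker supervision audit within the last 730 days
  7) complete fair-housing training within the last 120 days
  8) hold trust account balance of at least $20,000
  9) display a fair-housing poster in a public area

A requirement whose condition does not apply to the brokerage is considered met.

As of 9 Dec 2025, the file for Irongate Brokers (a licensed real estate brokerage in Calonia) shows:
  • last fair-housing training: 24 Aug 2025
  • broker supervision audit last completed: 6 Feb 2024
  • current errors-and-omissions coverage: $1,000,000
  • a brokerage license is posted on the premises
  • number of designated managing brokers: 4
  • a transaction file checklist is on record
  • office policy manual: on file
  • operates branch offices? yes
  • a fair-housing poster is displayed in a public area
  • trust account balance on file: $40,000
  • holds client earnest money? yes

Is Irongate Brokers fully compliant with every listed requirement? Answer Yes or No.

Yes

1. brokerage license present → met
2. errors-and-omissions coverage $1,000,000 ≥ $725,000 → met
3. condition 'holds client earnest money' holds; office policy manual present → met
4. designated managing brokers 4 ≥ 2 → met
5. transaction file checklist present → met
6. condition 'operates branch offices' holds; broker supervision audit 672 days ago vs limit 730 → met
7. fair-housing training 107 days ago vs limit 120 → met
8. trust account balance $40,000 ≥ $20,000 → met
9. fair-housing poster present → met
All met.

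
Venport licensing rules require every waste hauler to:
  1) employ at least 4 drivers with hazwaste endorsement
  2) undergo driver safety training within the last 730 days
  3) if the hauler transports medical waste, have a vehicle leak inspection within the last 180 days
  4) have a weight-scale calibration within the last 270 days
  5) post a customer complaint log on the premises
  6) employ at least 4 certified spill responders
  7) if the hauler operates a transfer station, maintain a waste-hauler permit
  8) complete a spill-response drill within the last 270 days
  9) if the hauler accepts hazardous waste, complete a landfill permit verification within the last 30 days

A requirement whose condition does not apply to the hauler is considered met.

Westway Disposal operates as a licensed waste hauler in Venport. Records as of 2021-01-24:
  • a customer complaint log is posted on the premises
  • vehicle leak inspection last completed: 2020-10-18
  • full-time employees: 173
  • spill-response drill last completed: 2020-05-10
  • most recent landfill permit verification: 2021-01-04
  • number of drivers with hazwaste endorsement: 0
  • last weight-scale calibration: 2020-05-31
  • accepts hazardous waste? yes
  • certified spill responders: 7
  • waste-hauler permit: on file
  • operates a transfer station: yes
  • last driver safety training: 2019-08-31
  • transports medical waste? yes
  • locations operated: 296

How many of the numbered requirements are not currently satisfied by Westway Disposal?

1

1. drivers with hazwaste endorsement 0 < 4 → not met
2. driver safety training 512 days ago vs limit 730 → met
3. condition 'transports medical waste' holds; vehicle leak inspection 98 days ago vs limit 180 → met
4. weight-scale calibration 238 days ago vs limit 270 → met
5. customer complaint log present → met
6. certified spill responders 7 ≥ 4 → met
7. condition 'operates a transfer station' holds; waste-hauler permit present → met
8. spill-response drill 259 days ago vs limit 270 → met
9. condition 'accepts hazardous waste' holds; landfill permit verification 20 days ago vs limit 30 → met
Not met: 1 of 9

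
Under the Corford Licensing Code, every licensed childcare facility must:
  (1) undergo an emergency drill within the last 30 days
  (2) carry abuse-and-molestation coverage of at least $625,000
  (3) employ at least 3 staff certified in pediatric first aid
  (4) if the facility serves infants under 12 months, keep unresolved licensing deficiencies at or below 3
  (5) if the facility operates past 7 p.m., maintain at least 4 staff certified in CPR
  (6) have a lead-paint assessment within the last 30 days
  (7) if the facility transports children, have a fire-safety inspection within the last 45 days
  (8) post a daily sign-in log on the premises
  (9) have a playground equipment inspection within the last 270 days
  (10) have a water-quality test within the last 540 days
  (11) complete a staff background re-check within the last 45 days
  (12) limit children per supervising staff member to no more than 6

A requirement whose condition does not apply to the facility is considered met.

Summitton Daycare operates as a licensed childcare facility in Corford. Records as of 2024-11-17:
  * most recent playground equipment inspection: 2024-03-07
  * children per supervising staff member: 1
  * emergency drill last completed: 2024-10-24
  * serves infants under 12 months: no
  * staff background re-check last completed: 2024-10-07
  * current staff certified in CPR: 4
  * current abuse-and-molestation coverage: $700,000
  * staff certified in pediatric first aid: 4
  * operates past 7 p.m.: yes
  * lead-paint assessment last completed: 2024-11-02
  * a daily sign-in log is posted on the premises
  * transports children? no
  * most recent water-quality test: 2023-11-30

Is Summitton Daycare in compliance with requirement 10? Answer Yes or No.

Yes

10. water-quality test 353 days ago vs limit 540 → met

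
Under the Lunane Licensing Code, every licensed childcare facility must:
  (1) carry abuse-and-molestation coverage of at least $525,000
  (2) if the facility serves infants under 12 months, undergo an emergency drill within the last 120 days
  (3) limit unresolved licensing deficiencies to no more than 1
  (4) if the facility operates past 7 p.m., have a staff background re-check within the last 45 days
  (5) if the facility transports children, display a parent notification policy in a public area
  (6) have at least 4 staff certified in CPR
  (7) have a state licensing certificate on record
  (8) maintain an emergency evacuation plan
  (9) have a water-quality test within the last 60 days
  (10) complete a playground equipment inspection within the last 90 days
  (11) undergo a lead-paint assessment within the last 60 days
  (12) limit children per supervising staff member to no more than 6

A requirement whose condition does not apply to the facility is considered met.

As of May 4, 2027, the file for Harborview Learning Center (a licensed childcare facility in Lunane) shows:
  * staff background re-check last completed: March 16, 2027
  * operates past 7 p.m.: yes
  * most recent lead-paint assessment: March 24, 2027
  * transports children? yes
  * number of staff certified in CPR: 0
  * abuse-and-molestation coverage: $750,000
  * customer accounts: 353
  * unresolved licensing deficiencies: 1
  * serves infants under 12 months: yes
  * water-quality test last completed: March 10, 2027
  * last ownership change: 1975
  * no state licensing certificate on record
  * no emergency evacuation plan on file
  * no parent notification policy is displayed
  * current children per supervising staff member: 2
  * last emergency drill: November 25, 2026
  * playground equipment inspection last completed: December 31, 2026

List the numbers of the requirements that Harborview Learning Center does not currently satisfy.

2, 4, 5, 6, 7, 8, 10

1. abuse-and-molestation coverage $750,000 ≥ $525,000 → met
2. condition 'serves infants under 12 months' holds; emergency drill 160 days ago vs limit 120 → not met
3. unresolved licensing deficiencies 1 ≤ 1 → met
4. condition 'operates past 7 p.m.' holds; staff background re-check 49 days ago vs limit 45 → not met
5. condition 'transports children' holds; parent notification policy absent → not met
6. staff certified in CPR 0 < 4 → not met
7. state licensing certificate absent → not met
8. emergency evacuation plan absent → not met
9. water-quality test 55 days ago vs limit 60 → met
10. playground equipment inspection 124 days ago vs limit 90 → not met
11. lead-paint assessment 41 days ago vs limit 60 → met
12. children per supervising staff member 2 ≤ 6 → met
Not met: 2, 4, 5, 6, 7, 8, 10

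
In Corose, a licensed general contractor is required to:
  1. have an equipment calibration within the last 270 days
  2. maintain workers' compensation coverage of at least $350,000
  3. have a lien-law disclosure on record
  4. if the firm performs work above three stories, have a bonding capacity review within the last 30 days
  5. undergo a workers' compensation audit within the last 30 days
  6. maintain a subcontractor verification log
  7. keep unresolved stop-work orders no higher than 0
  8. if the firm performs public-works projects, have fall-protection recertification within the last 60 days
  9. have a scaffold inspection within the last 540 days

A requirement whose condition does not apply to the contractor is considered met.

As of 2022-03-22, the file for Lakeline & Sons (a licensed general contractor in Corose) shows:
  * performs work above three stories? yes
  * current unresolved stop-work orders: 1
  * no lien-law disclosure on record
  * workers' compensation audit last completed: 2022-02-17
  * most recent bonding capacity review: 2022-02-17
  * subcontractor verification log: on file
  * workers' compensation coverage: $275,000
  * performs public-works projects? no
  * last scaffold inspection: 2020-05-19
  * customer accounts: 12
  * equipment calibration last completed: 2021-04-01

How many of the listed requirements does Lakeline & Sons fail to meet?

7

1. equipment calibration 355 days ago vs limit 270 → not met
2. workers' compensation coverage $275,000 < $350,000 → not met
3. lien-law disclosure absent → not met
4. condition 'performs work above three stories' holds; bonding capacity review 33 days ago vs limit 30 → not met
5. workers' compensation audit 33 days ago vs limit 30 → not met
6. subcontractor verification log present → met
7. unresolved stop-work orders 1 > 0 → not met
8. condition 'performs public-works projects' does not hold → requirement n/a → met
9. scaffold inspection 672 days ago vs limit 540 → not met
Not met: 7 of 9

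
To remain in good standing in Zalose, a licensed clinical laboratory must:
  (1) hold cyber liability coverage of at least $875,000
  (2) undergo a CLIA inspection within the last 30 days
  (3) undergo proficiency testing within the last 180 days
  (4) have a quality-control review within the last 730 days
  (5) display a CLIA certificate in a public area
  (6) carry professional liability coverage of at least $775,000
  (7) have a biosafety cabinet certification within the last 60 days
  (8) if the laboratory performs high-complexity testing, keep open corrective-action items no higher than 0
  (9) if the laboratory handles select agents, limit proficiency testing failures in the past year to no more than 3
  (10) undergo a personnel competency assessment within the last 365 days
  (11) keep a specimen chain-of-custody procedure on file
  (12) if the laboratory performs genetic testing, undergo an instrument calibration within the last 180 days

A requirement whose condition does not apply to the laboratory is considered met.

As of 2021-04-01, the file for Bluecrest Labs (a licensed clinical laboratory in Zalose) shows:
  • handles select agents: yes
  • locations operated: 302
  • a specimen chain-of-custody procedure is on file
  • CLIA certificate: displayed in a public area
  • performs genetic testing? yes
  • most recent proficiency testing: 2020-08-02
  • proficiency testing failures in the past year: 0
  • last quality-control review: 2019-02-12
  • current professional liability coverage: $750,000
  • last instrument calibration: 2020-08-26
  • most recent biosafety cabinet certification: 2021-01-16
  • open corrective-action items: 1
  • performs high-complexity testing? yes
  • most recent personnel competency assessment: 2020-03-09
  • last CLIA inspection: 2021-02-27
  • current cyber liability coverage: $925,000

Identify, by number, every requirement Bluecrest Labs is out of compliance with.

1. cyber liability coverage $925,000 ≥ $875,000 → met
2. CLIA inspection 33 days ago vs limit 30 → not met
3. proficiency testing 242 days ago vs limit 180 → not met
4. quality-control review 779 days ago vs limit 730 → not met
5. CLIA certificate present → met
6. professional liability coverage $750,000 < $775,000 → not met
7. biosafety cabinet certification 75 days ago vs limit 60 → not met
8. condition 'performs high-complexity testing' holds; open corrective-action items 1 > 0 → not met
9. condition 'handles select agents' holds; proficiency testing failures in the past year 0 ≤ 3 → met
10. personnel competency assessment 388 days ago vs limit 365 → not met
11. specimen chain-of-custody procedure present → met
12. condition 'performs genetic testing' holds; instrument calibration 218 days ago vs limit 180 → not met
Not met: 2, 3, 4, 6, 7, 8, 10, 12

2, 3, 4, 6, 7, 8, 10, 12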